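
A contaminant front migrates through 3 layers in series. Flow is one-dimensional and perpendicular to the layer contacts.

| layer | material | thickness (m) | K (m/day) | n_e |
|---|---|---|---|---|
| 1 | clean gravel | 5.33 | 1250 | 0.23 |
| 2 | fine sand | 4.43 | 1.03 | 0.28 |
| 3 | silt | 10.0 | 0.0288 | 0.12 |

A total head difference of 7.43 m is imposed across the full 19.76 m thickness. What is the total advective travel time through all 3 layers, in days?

With flow normal to the layers, continuity requires the same specific discharge q through every layer.
Σ(b_i/K_i) = 5.33/1250 + 4.43/1.03 + 10.0/0.0288 = 351.5 d.
q = Δh / Σ(b_i/K_i) = 7.43 / 351.5 = 0.02114 m/day.
In each layer the seepage velocity is v_i = q/n_i, so the layer transit time is t_i = b_i·n_i / q:
  layer 1 (clean gravel): t_1 = 5.33 × 0.23 / 0.02114 = 58.00 d
  layer 2 (fine sand): t_2 = 4.43 × 0.28 / 0.02114 = 58.69 d
  layer 3 (silt): t_3 = 10.0 × 0.12 / 0.02114 = 56.77 d
Total t = Σ t_i = 173.5 days.

173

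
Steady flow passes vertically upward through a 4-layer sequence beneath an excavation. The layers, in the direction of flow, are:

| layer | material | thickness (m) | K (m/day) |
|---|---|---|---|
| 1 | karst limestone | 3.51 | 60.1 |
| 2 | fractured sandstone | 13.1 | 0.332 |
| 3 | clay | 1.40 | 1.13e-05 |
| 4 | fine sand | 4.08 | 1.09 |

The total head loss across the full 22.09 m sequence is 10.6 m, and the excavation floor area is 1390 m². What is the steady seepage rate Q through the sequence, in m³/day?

Flow is perpendicular to layering, so the layers act in series and the equivalent K is the thickness-weighted harmonic mean.
Total thickness L = 3.51 + 13.1 + 1.40 + 4.08 = 22.09 m.
Σ(b_i/K_i) = 3.51/60.1 + 13.1/0.332 + 1.40/1.13e-05 + 4.08/1.09 = 1.239e+05 d.
K_eq = L / Σ(b_i/K_i) = 22.09 / 1.239e+05 = 0.0001782 m/day.
Q = K_eq · A · (Δh/L) = 0.0001782 × 1390 × (10.6/22.09) = 0.1189 m³/day.

0.119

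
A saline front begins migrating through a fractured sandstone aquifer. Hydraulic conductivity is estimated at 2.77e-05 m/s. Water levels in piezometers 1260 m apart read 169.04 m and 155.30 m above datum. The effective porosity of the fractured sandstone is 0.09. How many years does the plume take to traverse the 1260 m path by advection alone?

Convert K: 2.77e-05 m/s × 86400 = 2.393 m/day.
Hydraulic gradient i = (169.04 − 155.30) / 1260 = 13.74 / 1260 = 0.01090.
Darcy flux q = K · i = 2.393 × 0.01090 = 0.02610 m/day.
Seepage velocity v = q / n_e = 0.02610 / 0.09 = 0.2900 m/day.
Travel time t = L / v = 1260 / 0.2900 = 4345 days = 11.90 years.

11.9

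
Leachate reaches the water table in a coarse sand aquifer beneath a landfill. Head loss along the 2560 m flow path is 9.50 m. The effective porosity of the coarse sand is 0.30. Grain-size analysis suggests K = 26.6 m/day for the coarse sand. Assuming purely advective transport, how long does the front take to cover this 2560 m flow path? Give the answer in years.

Hydraulic gradient i = Δh / L = 9.50 / 2560 = 0.003711.
Darcy flux q = K · i = 26.60 × 0.003711 = 0.09871 m/day.
Seepage velocity v = q / n_e = 0.09871 / 0.30 = 0.3290 m/day.
Travel time t = L / v = 2560 / 0.3290 = 7780 days = 21.30 years.

21.3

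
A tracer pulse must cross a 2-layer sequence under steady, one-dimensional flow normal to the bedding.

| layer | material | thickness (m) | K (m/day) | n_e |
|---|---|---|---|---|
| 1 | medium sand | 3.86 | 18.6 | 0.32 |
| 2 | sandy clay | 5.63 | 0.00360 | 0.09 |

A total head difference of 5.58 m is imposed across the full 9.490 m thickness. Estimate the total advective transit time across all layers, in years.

With flow normal to the layers, continuity requires the same specific discharge q through every layer.
Σ(b_i/K_i) = 3.86/18.6 + 5.63/0.00360 = 1564 d.
q = Δh / Σ(b_i/K_i) = 5.58 / 1564 = 0.003568 m/day.
In each layer the seepage velocity is v_i = q/n_i, so the layer transit time is t_i = b_i·n_i / q:
  layer 1 (medium sand): t_1 = 3.86 × 0.32 / 0.003568 = 346.2 d
  layer 2 (sandy clay): t_2 = 5.63 × 0.09 / 0.003568 = 142.0 d
Total t = Σ t_i = 488.3 days = 1.337 years.

1.34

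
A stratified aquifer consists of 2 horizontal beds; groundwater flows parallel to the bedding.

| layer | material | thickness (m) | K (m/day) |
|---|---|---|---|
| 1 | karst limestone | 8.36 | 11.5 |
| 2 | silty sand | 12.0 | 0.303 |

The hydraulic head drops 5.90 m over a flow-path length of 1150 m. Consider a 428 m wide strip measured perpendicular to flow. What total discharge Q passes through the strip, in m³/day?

Flow is parallel to layering, so each bed carries its own Darcy discharge and the transmissivities add.
Σ(K_i·b_i) = 11.5×8.36 + 0.303×12.0 = 99.78 m²/day.
Hydraulic gradient i = Δh / L = 5.90 / 1150 = 0.005130.
Q = Σ(K_i·b_i) · W · i = 99.78 × 428 × 0.005130 = 219.1 m³/day.

219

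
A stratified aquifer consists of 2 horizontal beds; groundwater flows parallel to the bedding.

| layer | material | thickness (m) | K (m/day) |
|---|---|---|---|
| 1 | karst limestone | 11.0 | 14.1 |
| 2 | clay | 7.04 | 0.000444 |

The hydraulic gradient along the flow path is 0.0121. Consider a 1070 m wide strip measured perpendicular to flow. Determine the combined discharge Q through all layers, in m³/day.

2010

Flow is parallel to layering, so each bed carries its own Darcy discharge and the transmissivities add.
Σ(K_i·b_i) = 14.1×11.0 + 0.000444×7.04 = 155.1 m²/day.
Hydraulic gradient i = 0.0121.
Q = Σ(K_i·b_i) · W · i = 155.1 × 1070 × 0.01210 = 2008 m³/day.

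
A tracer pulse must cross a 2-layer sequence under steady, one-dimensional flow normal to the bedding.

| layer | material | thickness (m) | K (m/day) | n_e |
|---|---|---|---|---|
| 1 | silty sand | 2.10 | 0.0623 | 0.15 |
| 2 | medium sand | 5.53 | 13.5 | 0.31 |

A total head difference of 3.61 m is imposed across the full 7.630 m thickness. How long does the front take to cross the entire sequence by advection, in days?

With flow normal to the layers, continuity requires the same specific discharge q through every layer.
Σ(b_i/K_i) = 2.10/0.0623 + 5.53/13.5 = 34.12 d.
q = Δh / Σ(b_i/K_i) = 3.61 / 34.12 = 0.1058 m/day.
In each layer the seepage velocity is v_i = q/n_i, so the layer transit time is t_i = b_i·n_i / q:
  layer 1 (silty sand): t_1 = 2.10 × 0.15 / 0.1058 = 2.977 d
  layer 2 (medium sand): t_2 = 5.53 × 0.31 / 0.1058 = 16.20 d
Total t = Σ t_i = 19.18 days.

19.2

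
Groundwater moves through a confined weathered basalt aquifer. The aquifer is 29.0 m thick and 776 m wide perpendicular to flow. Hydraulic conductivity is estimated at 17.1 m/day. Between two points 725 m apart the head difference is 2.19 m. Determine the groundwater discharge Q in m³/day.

1160

Cross-sectional area A = 776 × 29.0 = 22504 m².
Hydraulic gradient i = Δh / L = 2.19 / 725 = 0.003021.
Darcy's law: Q = K · A · i = 17.10 × 22504 × 0.003021 = 1162 m³/day.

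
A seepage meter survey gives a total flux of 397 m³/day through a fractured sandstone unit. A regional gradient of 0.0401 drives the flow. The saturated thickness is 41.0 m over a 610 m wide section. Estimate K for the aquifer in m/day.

0.396

Cross-sectional area A = 610 × 41.0 = 25010 m².
Hydraulic gradient i = 0.0401.
From Q = K·A·i, K = Q / (A·i) = 397 / (25010 × 0.04010) = 0.3959 m/day.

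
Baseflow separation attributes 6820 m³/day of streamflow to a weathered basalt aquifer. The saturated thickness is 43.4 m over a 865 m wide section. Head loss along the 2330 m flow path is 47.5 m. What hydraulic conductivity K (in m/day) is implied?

Cross-sectional area A = 865 × 43.4 = 37541 m².
Hydraulic gradient i = Δh / L = 47.5 / 2330 = 0.02039.
From Q = K·A·i, K = Q / (A·i) = 6820 / (37541 × 0.02039) = 8.911 m/day.

8.91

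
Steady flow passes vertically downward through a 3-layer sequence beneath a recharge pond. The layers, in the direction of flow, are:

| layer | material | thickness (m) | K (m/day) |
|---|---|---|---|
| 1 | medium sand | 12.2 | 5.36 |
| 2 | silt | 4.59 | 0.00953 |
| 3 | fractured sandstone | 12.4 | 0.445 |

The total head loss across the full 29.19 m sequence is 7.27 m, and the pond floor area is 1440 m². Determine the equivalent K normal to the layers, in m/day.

Flow is perpendicular to layering, so the layers act in series and the equivalent K is the thickness-weighted harmonic mean.
Total thickness L = 12.2 + 4.59 + 12.4 = 29.19 m.
Σ(b_i/K_i) = 12.2/5.36 + 4.59/0.00953 + 12.4/0.445 = 511.8 d.
K_eq = L / Σ(b_i/K_i) = 29.19 / 511.8 = 0.05704 m/day.

0.0570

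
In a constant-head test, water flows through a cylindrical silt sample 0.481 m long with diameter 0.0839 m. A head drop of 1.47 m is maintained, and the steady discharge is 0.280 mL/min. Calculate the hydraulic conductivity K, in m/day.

0.0239

Cross-sectional area A = π·(d/2)² = π × (0.0839/2)² = 0.005529 m².
Convert discharge: 0.280 mL/min = 4.667e-09 m³/s.
Darcy's law rearranged: K = Q·L / (A·Δh) = 4.667e-09 × 0.481 / (0.005529 × 1.47) = 2.762e-07 m/s = 0.02386 m/day.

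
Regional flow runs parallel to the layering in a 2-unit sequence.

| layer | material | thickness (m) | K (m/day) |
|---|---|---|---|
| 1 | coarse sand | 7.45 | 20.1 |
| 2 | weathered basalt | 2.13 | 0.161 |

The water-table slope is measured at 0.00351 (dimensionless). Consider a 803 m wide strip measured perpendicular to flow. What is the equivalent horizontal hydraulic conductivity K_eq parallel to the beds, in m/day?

15.7

Flow is parallel to layering, so each bed carries its own Darcy discharge and the transmissivities add.
Σ(K_i·b_i) = 20.1×7.45 + 0.161×2.13 = 150.1 m²/day.
Total thickness b = 9.580 m, so K_eq = Σ(K_i·b_i)/b = 15.67 m/day.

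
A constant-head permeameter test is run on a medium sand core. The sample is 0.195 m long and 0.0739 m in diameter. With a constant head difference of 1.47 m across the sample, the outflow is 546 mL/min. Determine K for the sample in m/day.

24.3

Cross-sectional area A = π·(d/2)² = π × (0.0739/2)² = 0.004289 m².
Convert discharge: 546 mL/min = 9.100e-06 m³/s.
Darcy's law rearranged: K = Q·L / (A·Δh) = 9.100e-06 × 0.195 / (0.004289 × 1.47) = 0.0002814 m/s = 24.32 m/day.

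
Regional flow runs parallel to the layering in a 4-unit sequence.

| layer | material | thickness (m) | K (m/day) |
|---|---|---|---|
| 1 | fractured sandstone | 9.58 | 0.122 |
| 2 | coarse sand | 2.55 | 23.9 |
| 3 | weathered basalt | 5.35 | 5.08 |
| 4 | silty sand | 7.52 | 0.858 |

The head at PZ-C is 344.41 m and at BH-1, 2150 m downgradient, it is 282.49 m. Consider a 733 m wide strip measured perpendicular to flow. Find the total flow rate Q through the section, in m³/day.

2020

Flow is parallel to layering, so each bed carries its own Darcy discharge and the transmissivities add.
Σ(K_i·b_i) = 0.122×9.58 + 23.9×2.55 + 5.08×5.35 + 0.858×7.52 = 95.74 m²/day.
Hydraulic gradient i = (344.41 − 282.49) / 2150 = 61.92 / 2150 = 0.02880.
Q = Σ(K_i·b_i) · W · i = 95.74 × 733 × 0.02880 = 2021 m³/day.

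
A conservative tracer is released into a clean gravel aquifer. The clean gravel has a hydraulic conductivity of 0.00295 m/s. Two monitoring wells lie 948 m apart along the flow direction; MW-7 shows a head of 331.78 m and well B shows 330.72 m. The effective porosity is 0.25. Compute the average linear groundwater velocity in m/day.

Convert K: 0.00295 m/s × 86400 = 254.9 m/day.
Hydraulic gradient i = (331.78 − 330.72) / 948 = 1.06 / 948 = 0.001118.
Darcy flux q = K · i = 254.9 × 0.001118 = 0.2850 m/day.
Seepage velocity v = q / n_e = 0.2850 / 0.25 = 1.140 m/day.

1.14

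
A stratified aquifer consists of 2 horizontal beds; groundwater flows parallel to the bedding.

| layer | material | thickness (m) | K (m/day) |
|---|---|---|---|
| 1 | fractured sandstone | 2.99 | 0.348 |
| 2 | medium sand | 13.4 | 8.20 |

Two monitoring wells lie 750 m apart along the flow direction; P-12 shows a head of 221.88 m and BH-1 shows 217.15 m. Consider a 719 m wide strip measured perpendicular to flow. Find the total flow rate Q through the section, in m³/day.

503

Flow is parallel to layering, so each bed carries its own Darcy discharge and the transmissivities add.
Σ(K_i·b_i) = 0.348×2.99 + 8.20×13.4 = 110.9 m²/day.
Hydraulic gradient i = (221.88 − 217.15) / 750 = 4.73 / 750 = 0.006307.
Q = Σ(K_i·b_i) · W · i = 110.9 × 719 × 0.006307 = 503.0 m³/day.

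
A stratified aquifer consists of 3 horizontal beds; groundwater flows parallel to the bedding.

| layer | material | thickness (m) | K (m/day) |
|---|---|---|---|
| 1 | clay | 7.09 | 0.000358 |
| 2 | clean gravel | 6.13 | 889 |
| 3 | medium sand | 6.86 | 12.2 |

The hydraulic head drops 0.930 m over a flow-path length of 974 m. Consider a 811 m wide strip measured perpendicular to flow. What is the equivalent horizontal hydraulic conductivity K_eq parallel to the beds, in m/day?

276

Flow is parallel to layering, so each bed carries its own Darcy discharge and the transmissivities add.
Σ(K_i·b_i) = 0.000358×7.09 + 889×6.13 + 12.2×6.86 = 5533 m²/day.
Total thickness b = 20.08 m, so K_eq = Σ(K_i·b_i)/b = 275.6 m/day.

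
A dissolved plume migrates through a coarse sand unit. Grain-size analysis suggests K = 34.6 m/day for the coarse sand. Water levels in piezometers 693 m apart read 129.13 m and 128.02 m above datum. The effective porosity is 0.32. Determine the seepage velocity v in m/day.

Hydraulic gradient i = (129.13 − 128.02) / 693 = 1.11 / 693 = 0.001602.
Darcy flux q = K · i = 34.60 × 0.001602 = 0.05542 m/day.
Seepage velocity v = q / n_e = 0.05542 / 0.32 = 0.1732 m/day.

0.173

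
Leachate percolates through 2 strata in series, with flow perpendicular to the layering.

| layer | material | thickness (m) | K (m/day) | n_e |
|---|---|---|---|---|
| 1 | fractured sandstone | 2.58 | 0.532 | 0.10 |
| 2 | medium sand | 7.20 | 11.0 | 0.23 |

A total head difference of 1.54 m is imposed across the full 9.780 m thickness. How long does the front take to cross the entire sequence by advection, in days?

With flow normal to the layers, continuity requires the same specific discharge q through every layer.
Σ(b_i/K_i) = 2.58/0.532 + 7.20/11.0 = 5.504 d.
q = Δh / Σ(b_i/K_i) = 1.54 / 5.504 = 0.2798 m/day.
In each layer the seepage velocity is v_i = q/n_i, so the layer transit time is t_i = b_i·n_i / q:
  layer 1 (fractured sandstone): t_1 = 2.58 × 0.10 / 0.2798 = 0.9221 d
  layer 2 (medium sand): t_2 = 7.20 × 0.23 / 0.2798 = 5.919 d
Total t = Σ t_i = 6.841 days.

6.84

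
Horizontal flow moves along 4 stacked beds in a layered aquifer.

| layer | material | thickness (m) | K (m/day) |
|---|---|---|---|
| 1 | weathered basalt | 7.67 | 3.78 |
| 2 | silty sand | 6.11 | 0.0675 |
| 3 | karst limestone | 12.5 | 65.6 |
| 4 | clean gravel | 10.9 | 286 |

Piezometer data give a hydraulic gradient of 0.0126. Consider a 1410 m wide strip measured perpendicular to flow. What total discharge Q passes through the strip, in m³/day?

70500

Flow is parallel to layering, so each bed carries its own Darcy discharge and the transmissivities add.
Σ(K_i·b_i) = 3.78×7.67 + 0.0675×6.11 + 65.6×12.5 + 286×10.9 = 3967 m²/day.
Hydraulic gradient i = 0.0126.
Q = Σ(K_i·b_i) · W · i = 3967 × 1410 × 0.01260 = 70474 m³/day.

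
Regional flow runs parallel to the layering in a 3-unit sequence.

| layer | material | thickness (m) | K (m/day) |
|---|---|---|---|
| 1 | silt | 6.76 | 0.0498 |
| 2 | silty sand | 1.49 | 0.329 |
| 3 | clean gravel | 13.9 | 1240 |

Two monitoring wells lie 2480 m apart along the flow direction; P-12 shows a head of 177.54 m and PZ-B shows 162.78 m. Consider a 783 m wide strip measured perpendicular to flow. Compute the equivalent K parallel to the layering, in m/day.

778

Flow is parallel to layering, so each bed carries its own Darcy discharge and the transmissivities add.
Σ(K_i·b_i) = 0.0498×6.76 + 0.329×1.49 + 1240×13.9 = 17237 m²/day.
Total thickness b = 22.15 m, so K_eq = Σ(K_i·b_i)/b = 778.2 m/day.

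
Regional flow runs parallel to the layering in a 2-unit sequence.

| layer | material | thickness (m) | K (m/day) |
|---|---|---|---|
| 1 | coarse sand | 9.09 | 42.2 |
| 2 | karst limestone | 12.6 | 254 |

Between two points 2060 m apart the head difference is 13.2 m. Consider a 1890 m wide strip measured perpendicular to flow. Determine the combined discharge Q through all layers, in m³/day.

43400

Flow is parallel to layering, so each bed carries its own Darcy discharge and the transmissivities add.
Σ(K_i·b_i) = 42.2×9.09 + 254×12.6 = 3584 m²/day.
Hydraulic gradient i = Δh / L = 13.2 / 2060 = 0.006408.
Q = Σ(K_i·b_i) · W · i = 3584 × 1890 × 0.006408 = 43405 m³/day.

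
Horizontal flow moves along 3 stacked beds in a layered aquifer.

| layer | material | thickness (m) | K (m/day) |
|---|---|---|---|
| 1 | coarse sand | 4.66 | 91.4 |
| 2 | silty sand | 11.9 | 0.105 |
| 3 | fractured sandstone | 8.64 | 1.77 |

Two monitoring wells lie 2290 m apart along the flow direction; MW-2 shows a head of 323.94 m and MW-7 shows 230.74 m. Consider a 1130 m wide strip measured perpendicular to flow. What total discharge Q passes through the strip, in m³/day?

20300

Flow is parallel to layering, so each bed carries its own Darcy discharge and the transmissivities add.
Σ(K_i·b_i) = 91.4×4.66 + 0.105×11.9 + 1.77×8.64 = 442.5 m²/day.
Hydraulic gradient i = (323.94 − 230.74) / 2290 = 93.2 / 2290 = 0.04070.
Q = Σ(K_i·b_i) · W · i = 442.5 × 1130 × 0.04070 = 20349 m³/day.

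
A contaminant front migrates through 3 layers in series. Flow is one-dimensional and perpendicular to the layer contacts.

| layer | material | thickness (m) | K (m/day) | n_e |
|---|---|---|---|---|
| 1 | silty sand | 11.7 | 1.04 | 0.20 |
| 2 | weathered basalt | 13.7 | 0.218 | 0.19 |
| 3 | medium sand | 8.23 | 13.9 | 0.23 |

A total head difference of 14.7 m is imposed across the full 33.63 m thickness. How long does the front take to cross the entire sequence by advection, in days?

With flow normal to the layers, continuity requires the same specific discharge q through every layer.
Σ(b_i/K_i) = 11.7/1.04 + 13.7/0.218 + 8.23/13.9 = 74.69 d.
q = Δh / Σ(b_i/K_i) = 14.7 / 74.69 = 0.1968 m/day.
In each layer the seepage velocity is v_i = q/n_i, so the layer transit time is t_i = b_i·n_i / q:
  layer 1 (silty sand): t_1 = 11.7 × 0.20 / 0.1968 = 11.89 d
  layer 2 (weathered basalt): t_2 = 13.7 × 0.19 / 0.1968 = 13.23 d
  layer 3 (medium sand): t_3 = 8.23 × 0.23 / 0.1968 = 9.617 d
Total t = Σ t_i = 34.73 days.

34.7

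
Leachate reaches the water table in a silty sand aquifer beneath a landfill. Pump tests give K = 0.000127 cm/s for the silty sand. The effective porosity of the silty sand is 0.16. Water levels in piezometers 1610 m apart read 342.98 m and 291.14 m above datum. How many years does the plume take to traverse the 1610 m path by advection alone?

Convert K: 0.000127 cm/s × 864 = 0.1097 m/day.
Hydraulic gradient i = (342.98 − 291.14) / 1610 = 51.84 / 1610 = 0.03220.
Darcy flux q = K · i = 0.1097 × 0.03220 = 0.003533 m/day.
Seepage velocity v = q / n_e = 0.003533 / 0.16 = 0.02208 m/day.
Travel time t = L / v = 1610 / 0.02208 = 72910 days = 199.6 years.

200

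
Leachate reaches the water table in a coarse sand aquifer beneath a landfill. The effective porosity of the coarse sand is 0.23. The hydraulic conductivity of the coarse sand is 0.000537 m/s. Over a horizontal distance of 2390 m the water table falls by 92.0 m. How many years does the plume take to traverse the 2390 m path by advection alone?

0.843

Convert K: 0.000537 m/s × 86400 = 46.40 m/day.
Hydraulic gradient i = Δh / L = 92.0 / 2390 = 0.03849.
Darcy flux q = K · i = 46.40 × 0.03849 = 1.786 m/day.
Seepage velocity v = q / n_e = 1.786 / 0.23 = 7.765 m/day.
Travel time t = L / v = 2390 / 7.765 = 307.8 days = 0.8427 years.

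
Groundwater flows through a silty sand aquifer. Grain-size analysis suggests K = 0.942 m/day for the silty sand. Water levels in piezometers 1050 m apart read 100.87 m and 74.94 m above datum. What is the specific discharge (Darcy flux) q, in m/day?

0.0233

Hydraulic gradient i = (100.87 − 74.94) / 1050 = 25.93 / 1050 = 0.02470.
Specific discharge q = K · i = 0.9420 × 0.02470 = 0.02326 m/day.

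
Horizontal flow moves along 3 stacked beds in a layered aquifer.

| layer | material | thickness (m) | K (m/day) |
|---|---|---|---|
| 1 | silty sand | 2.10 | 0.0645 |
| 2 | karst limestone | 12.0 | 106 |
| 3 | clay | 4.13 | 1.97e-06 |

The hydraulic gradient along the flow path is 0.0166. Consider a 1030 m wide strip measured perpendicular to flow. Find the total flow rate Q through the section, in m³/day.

21800

Flow is parallel to layering, so each bed carries its own Darcy discharge and the transmissivities add.
Σ(K_i·b_i) = 0.0645×2.10 + 106×12.0 + 1.97e-06×4.13 = 1272 m²/day.
Hydraulic gradient i = 0.0166.
Q = Σ(K_i·b_i) · W · i = 1272 × 1030 × 0.01660 = 21751 m³/day.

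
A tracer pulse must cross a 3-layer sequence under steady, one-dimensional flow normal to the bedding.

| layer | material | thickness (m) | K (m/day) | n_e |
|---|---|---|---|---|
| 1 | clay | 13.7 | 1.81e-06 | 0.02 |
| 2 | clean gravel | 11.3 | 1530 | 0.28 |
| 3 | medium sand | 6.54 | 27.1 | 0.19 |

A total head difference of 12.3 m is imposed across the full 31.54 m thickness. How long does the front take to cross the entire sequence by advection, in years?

7890

With flow normal to the layers, continuity requires the same specific discharge q through every layer.
Σ(b_i/K_i) = 13.7/1.81e-06 + 11.3/1530 + 6.54/27.1 = 7.569e+06 d.
q = Δh / Σ(b_i/K_i) = 12.3 / 7.569e+06 = 1.625e-06 m/day.
In each layer the seepage velocity is v_i = q/n_i, so the layer transit time is t_i = b_i·n_i / q:
  layer 1 (clay): t_1 = 13.7 × 0.02 / 1.625e-06 = 1.686e+05 d
  layer 2 (clean gravel): t_2 = 11.3 × 0.28 / 1.625e-06 = 1.947e+06 d
  layer 3 (medium sand): t_3 = 6.54 × 0.19 / 1.625e-06 = 7.647e+05 d
Total t = Σ t_i = 2.880e+06 days = 7886 years.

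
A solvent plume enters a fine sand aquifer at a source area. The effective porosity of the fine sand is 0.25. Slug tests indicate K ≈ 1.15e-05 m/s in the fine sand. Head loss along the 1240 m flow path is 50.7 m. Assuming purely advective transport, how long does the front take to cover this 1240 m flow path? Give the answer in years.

20.9

Convert K: 1.15e-05 m/s × 86400 = 0.9936 m/day.
Hydraulic gradient i = Δh / L = 50.7 / 1240 = 0.04089.
Darcy flux q = K · i = 0.9936 × 0.04089 = 0.04063 m/day.
Seepage velocity v = q / n_e = 0.04063 / 0.25 = 0.1625 m/day.
Travel time t = L / v = 1240 / 0.1625 = 7631 days = 20.89 years.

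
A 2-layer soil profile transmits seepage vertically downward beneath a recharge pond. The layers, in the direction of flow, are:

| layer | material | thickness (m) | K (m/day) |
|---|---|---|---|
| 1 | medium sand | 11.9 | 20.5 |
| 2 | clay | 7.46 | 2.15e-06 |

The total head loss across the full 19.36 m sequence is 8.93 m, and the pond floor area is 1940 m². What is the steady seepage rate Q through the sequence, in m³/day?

Flow is perpendicular to layering, so the layers act in series and the equivalent K is the thickness-weighted harmonic mean.
Total thickness L = 11.9 + 7.46 = 19.36 m.
Σ(b_i/K_i) = 11.9/20.5 + 7.46/2.15e-06 = 3.470e+06 d.
K_eq = L / Σ(b_i/K_i) = 19.36 / 3.470e+06 = 5.580e-06 m/day.
Q = K_eq · A · (Δh/L) = 5.580e-06 × 1940 × (8.93/19.36) = 0.004993 m³/day.

0.00499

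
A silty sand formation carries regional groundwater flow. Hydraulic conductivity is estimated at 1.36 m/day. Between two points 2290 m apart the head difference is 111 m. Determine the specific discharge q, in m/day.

0.0659

Hydraulic gradient i = Δh / L = 111 / 2290 = 0.04847.
Specific discharge q = K · i = 1.360 × 0.04847 = 0.06592 m/day.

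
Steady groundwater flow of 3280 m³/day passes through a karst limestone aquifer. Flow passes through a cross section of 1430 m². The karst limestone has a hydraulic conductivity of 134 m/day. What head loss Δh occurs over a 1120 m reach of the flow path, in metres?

19.2

From Q = K·A·i, i = Q / (K·A) = 3280 / (134.0 × 1430) = 0.01712.
Head loss Δh = i · L = 0.01712 × 1120 = 19.17 m.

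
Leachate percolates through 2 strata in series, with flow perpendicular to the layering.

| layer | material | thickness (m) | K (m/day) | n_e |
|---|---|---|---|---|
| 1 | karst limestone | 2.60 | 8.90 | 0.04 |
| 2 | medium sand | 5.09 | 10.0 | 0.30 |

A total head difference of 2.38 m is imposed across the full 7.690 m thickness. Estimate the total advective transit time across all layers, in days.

0.549

With flow normal to the layers, continuity requires the same specific discharge q through every layer.
Σ(b_i/K_i) = 2.60/8.90 + 5.09/10.0 = 0.8011 d.
q = Δh / Σ(b_i/K_i) = 2.38 / 0.8011 = 2.971 m/day.
In each layer the seepage velocity is v_i = q/n_i, so the layer transit time is t_i = b_i·n_i / q:
  layer 1 (karst limestone): t_1 = 2.60 × 0.04 / 2.971 = 0.03501 d
  layer 2 (medium sand): t_2 = 5.09 × 0.30 / 2.971 = 0.5140 d
Total t = Σ t_i = 0.5490 days.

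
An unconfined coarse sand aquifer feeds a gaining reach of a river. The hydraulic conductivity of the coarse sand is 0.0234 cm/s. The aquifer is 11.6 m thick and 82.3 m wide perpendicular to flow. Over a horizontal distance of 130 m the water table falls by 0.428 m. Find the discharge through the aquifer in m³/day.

63.5

Convert K: 0.0234 cm/s × 864 = 20.22 m/day.
Cross-sectional area A = 82.3 × 11.6 = 954.7 m².
Hydraulic gradient i = Δh / L = 0.428 / 130 = 0.003292.
Darcy's law: Q = K · A · i = 20.22 × 954.7 × 0.003292 = 63.55 m³/day.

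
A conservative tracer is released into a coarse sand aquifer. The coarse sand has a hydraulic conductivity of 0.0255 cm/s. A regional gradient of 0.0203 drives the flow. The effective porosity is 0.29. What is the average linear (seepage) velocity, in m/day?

1.54

Convert K: 0.0255 cm/s × 864 = 22.03 m/day.
Hydraulic gradient i = 0.0203.
Darcy flux q = K · i = 22.03 × 0.02030 = 0.4472 m/day.
Seepage velocity v = q / n_e = 0.4472 / 0.29 = 1.542 m/day.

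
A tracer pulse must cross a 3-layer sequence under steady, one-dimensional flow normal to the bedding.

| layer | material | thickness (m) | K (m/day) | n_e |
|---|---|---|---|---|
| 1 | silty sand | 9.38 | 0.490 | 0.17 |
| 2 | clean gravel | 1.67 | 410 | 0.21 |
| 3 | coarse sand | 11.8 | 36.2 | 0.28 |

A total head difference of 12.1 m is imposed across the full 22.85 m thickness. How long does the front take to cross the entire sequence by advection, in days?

With flow normal to the layers, continuity requires the same specific discharge q through every layer.
Σ(b_i/K_i) = 9.38/0.490 + 1.67/410 + 11.8/36.2 = 19.47 d.
q = Δh / Σ(b_i/K_i) = 12.1 / 19.47 = 0.6214 m/day.
In each layer the seepage velocity is v_i = q/n_i, so the layer transit time is t_i = b_i·n_i / q:
  layer 1 (silty sand): t_1 = 9.38 × 0.17 / 0.6214 = 2.566 d
  layer 2 (clean gravel): t_2 = 1.67 × 0.21 / 0.6214 = 0.5644 d
  layer 3 (coarse sand): t_3 = 11.8 × 0.28 / 0.6214 = 5.317 d
Total t = Σ t_i = 8.448 days.

8.45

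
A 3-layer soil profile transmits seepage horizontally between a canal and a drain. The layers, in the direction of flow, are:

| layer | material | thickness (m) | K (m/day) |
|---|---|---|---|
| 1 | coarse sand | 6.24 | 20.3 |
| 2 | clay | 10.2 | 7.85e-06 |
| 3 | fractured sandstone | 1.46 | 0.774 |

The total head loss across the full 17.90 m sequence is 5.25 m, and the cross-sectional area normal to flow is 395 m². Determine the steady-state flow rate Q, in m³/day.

0.00160

Flow is perpendicular to layering, so the layers act in series and the equivalent K is the thickness-weighted harmonic mean.
Total thickness L = 6.24 + 10.2 + 1.46 = 17.90 m.
Σ(b_i/K_i) = 6.24/20.3 + 10.2/7.85e-06 + 1.46/0.774 = 1.299e+06 d.
K_eq = L / Σ(b_i/K_i) = 17.90 / 1.299e+06 = 1.378e-05 m/day.
Q = K_eq · A · (Δh/L) = 1.378e-05 × 395 × (5.25/17.90) = 0.001596 m³/day.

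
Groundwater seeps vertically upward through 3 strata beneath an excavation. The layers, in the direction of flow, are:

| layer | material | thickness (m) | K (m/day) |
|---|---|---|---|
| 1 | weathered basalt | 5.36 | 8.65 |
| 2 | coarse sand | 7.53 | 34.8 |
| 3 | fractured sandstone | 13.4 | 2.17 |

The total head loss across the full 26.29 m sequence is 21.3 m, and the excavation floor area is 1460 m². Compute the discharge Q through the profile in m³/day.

4440

Flow is perpendicular to layering, so the layers act in series and the equivalent K is the thickness-weighted harmonic mean.
Total thickness L = 5.36 + 7.53 + 13.4 = 26.29 m.
Σ(b_i/K_i) = 5.36/8.65 + 7.53/34.8 + 13.4/2.17 = 7.011 d.
K_eq = L / Σ(b_i/K_i) = 26.29 / 7.011 = 3.750 m/day.
Q = K_eq · A · (Δh/L) = 3.750 × 1460 × (21.3/26.29) = 4436 m³/day.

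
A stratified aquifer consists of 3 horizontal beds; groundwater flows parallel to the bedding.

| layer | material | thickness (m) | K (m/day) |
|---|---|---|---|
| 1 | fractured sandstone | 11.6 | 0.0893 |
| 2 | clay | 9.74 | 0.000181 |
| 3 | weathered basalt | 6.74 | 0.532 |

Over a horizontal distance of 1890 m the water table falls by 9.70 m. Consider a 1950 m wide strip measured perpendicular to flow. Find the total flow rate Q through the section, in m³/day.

Flow is parallel to layering, so each bed carries its own Darcy discharge and the transmissivities add.
Σ(K_i·b_i) = 0.0893×11.6 + 0.000181×9.74 + 0.532×6.74 = 4.623 m²/day.
Hydraulic gradient i = Δh / L = 9.70 / 1890 = 0.005132.
Q = Σ(K_i·b_i) · W · i = 4.623 × 1950 × 0.005132 = 46.27 m³/day.

46.3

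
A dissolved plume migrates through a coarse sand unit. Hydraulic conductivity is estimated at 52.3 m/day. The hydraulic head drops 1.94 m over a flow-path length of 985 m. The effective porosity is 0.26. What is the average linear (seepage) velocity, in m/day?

0.396

Hydraulic gradient i = Δh / L = 1.94 / 985 = 0.001970.
Darcy flux q = K · i = 52.30 × 0.001970 = 0.1030 m/day.
Seepage velocity v = q / n_e = 0.1030 / 0.26 = 0.3962 m/day.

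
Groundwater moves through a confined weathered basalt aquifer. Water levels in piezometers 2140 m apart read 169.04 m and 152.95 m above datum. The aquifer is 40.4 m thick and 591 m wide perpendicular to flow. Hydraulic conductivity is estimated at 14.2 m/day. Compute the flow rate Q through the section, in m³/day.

2550

Cross-sectional area A = 591 × 40.4 = 23876 m².
Hydraulic gradient i = (169.04 − 152.95) / 2140 = 16.09 / 2140 = 0.007519.
Darcy's law: Q = K · A · i = 14.20 × 23876 × 0.007519 = 2549 m³/day.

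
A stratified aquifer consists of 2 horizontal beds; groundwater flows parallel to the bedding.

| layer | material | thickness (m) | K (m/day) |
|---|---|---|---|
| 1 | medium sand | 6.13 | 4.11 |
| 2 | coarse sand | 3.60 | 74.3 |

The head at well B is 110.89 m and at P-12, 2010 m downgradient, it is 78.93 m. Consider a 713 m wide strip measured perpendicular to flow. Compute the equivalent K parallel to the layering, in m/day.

30.1

Flow is parallel to layering, so each bed carries its own Darcy discharge and the transmissivities add.
Σ(K_i·b_i) = 4.11×6.13 + 74.3×3.60 = 292.7 m²/day.
Total thickness b = 9.730 m, so K_eq = Σ(K_i·b_i)/b = 30.08 m/day.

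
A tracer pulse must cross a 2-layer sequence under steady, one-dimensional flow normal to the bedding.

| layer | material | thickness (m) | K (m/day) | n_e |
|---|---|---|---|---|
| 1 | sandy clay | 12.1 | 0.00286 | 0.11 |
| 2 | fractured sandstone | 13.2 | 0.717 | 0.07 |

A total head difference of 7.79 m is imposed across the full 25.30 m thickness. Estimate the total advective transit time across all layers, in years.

3.37

With flow normal to the layers, continuity requires the same specific discharge q through every layer.
Σ(b_i/K_i) = 12.1/0.00286 + 13.2/0.717 = 4249 d.
q = Δh / Σ(b_i/K_i) = 7.79 / 4249 = 0.001833 m/day.
In each layer the seepage velocity is v_i = q/n_i, so the layer transit time is t_i = b_i·n_i / q:
  layer 1 (sandy clay): t_1 = 12.1 × 0.11 / 0.001833 = 726.0 d
  layer 2 (fractured sandstone): t_2 = 13.2 × 0.07 / 0.001833 = 504.0 d
Total t = Σ t_i = 1230 days = 3.368 years.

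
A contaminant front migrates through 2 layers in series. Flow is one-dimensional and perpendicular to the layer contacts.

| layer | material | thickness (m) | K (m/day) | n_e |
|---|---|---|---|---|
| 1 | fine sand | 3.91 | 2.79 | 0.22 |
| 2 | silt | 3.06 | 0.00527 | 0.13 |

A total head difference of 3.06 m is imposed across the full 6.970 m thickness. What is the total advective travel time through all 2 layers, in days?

239

With flow normal to the layers, continuity requires the same specific discharge q through every layer.
Σ(b_i/K_i) = 3.91/2.79 + 3.06/0.00527 = 582.0 d.
q = Δh / Σ(b_i/K_i) = 3.06 / 582.0 = 0.005257 m/day.
In each layer the seepage velocity is v_i = q/n_i, so the layer transit time is t_i = b_i·n_i / q:
  layer 1 (fine sand): t_1 = 3.91 × 0.22 / 0.005257 = 163.6 d
  layer 2 (silt): t_2 = 3.06 × 0.13 / 0.005257 = 75.67 d
Total t = Σ t_i = 239.3 days.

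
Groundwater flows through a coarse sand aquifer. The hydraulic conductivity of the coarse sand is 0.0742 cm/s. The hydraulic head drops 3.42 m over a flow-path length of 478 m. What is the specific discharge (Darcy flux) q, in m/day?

Convert K: 0.0742 cm/s × 864 = 64.11 m/day.
Hydraulic gradient i = Δh / L = 3.42 / 478 = 0.007155.
Specific discharge q = K · i = 64.11 × 0.007155 = 0.4587 m/day.

0.459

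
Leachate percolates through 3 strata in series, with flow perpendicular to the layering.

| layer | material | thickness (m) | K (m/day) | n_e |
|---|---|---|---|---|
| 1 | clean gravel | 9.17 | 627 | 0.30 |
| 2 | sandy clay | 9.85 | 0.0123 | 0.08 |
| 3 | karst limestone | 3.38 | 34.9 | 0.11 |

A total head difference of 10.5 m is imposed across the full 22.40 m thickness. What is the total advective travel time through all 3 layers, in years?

0.817

With flow normal to the layers, continuity requires the same specific discharge q through every layer.
Σ(b_i/K_i) = 9.17/627 + 9.85/0.0123 + 3.38/34.9 = 800.9 d.
q = Δh / Σ(b_i/K_i) = 10.5 / 800.9 = 0.01311 m/day.
In each layer the seepage velocity is v_i = q/n_i, so the layer transit time is t_i = b_i·n_i / q:
  layer 1 (clean gravel): t_1 = 9.17 × 0.30 / 0.01311 = 209.8 d
  layer 2 (sandy clay): t_2 = 9.85 × 0.08 / 0.01311 = 60.11 d
  layer 3 (karst limestone): t_3 = 3.38 × 0.11 / 0.01311 = 28.36 d
Total t = Σ t_i = 298.3 days = 0.8167 years.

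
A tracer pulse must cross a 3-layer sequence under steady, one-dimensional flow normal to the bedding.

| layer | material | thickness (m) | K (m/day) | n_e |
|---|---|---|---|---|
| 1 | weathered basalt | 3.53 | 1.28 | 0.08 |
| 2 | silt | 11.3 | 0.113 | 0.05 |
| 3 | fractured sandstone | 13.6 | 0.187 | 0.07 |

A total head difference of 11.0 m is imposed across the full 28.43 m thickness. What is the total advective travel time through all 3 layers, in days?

28.7

With flow normal to the layers, continuity requires the same specific discharge q through every layer.
Σ(b_i/K_i) = 3.53/1.28 + 11.3/0.113 + 13.6/0.187 = 175.5 d.
q = Δh / Σ(b_i/K_i) = 11.0 / 175.5 = 0.06268 m/day.
In each layer the seepage velocity is v_i = q/n_i, so the layer transit time is t_i = b_i·n_i / q:
  layer 1 (weathered basalt): t_1 = 3.53 × 0.08 / 0.06268 = 4.505 d
  layer 2 (silt): t_2 = 11.3 × 0.05 / 0.06268 = 9.014 d
  layer 3 (fractured sandstone): t_3 = 13.6 × 0.07 / 0.06268 = 15.19 d
Total t = Σ t_i = 28.71 days.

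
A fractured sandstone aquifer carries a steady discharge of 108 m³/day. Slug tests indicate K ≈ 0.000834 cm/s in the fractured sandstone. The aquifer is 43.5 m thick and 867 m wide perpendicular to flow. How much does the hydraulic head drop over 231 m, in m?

Convert K: 0.000834 cm/s × 864 = 0.7206 m/day.
Cross-sectional area A = 867 × 43.5 = 37714 m².
From Q = K·A·i, i = Q / (K·A) = 108 / (0.7206 × 37714) = 0.003974.
Head loss Δh = i · L = 0.003974 × 231 = 0.9180 m.

0.918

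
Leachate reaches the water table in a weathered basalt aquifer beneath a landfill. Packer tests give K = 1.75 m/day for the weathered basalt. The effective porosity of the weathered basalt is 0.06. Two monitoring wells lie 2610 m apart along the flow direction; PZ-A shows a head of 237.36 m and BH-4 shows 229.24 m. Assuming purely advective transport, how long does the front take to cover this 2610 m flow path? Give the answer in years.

Hydraulic gradient i = (237.36 − 229.24) / 2610 = 8.12 / 2610 = 0.003111.
Darcy flux q = K · i = 1.750 × 0.003111 = 0.005444 m/day.
Seepage velocity v = q / n_e = 0.005444 / 0.06 = 0.09074 m/day.
Travel time t = L / v = 2610 / 0.09074 = 28763 days = 78.75 years.

78.7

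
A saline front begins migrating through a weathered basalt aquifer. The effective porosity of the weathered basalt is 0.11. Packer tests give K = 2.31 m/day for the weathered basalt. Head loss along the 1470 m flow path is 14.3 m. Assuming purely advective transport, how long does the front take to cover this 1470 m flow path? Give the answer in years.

19.7

Hydraulic gradient i = Δh / L = 14.3 / 1470 = 0.009728.
Darcy flux q = K · i = 2.310 × 0.009728 = 0.02247 m/day.
Seepage velocity v = q / n_e = 0.02247 / 0.11 = 0.2043 m/day.
Travel time t = L / v = 1470 / 0.2043 = 7196 days = 19.70 years.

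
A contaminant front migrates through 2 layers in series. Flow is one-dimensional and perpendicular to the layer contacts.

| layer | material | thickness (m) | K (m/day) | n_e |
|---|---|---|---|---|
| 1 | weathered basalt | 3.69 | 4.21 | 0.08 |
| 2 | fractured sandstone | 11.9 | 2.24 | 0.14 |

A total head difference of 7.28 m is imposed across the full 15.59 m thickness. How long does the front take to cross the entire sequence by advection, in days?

With flow normal to the layers, continuity requires the same specific discharge q through every layer.
Σ(b_i/K_i) = 3.69/4.21 + 11.9/2.24 = 6.189 d.
q = Δh / Σ(b_i/K_i) = 7.28 / 6.189 = 1.176 m/day.
In each layer the seepage velocity is v_i = q/n_i, so the layer transit time is t_i = b_i·n_i / q:
  layer 1 (weathered basalt): t_1 = 3.69 × 0.08 / 1.176 = 0.2510 d
  layer 2 (fractured sandstone): t_2 = 11.9 × 0.14 / 1.176 = 1.416 d
Total t = Σ t_i = 1.667 days.

1.67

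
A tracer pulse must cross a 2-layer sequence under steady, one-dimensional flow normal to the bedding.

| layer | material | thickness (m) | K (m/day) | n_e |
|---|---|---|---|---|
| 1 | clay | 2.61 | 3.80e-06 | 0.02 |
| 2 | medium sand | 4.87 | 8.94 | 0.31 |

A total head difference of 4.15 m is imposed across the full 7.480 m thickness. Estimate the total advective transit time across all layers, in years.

With flow normal to the layers, continuity requires the same specific discharge q through every layer.
Σ(b_i/K_i) = 2.61/3.80e-06 + 4.87/8.94 = 6.868e+05 d.
q = Δh / Σ(b_i/K_i) = 4.15 / 6.868e+05 = 6.042e-06 m/day.
In each layer the seepage velocity is v_i = q/n_i, so the layer transit time is t_i = b_i·n_i / q:
  layer 1 (clay): t_1 = 2.61 × 0.02 / 6.042e-06 = 8639 d
  layer 2 (medium sand): t_2 = 4.87 × 0.31 / 6.042e-06 = 2.499e+05 d
Total t = Σ t_i = 2.585e+05 days = 707.7 years.

708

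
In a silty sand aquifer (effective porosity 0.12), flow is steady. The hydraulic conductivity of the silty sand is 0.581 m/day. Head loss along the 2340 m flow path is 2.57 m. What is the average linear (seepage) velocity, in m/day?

Hydraulic gradient i = Δh / L = 2.57 / 2340 = 0.001098.
Darcy flux q = K · i = 0.5810 × 0.001098 = 0.0006381 m/day.
Seepage velocity v = q / n_e = 0.0006381 / 0.12 = 0.005318 m/day.

0.00532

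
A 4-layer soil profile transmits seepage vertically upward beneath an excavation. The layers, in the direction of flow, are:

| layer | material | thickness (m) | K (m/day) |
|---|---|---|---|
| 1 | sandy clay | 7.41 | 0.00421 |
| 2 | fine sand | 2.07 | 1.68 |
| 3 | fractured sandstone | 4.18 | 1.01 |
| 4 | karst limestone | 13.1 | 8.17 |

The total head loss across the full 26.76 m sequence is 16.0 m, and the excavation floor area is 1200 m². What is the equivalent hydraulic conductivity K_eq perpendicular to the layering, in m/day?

Flow is perpendicular to layering, so the layers act in series and the equivalent K is the thickness-weighted harmonic mean.
Total thickness L = 7.41 + 2.07 + 4.18 + 13.1 = 26.76 m.
Σ(b_i/K_i) = 7.41/0.00421 + 2.07/1.68 + 4.18/1.01 + 13.1/8.17 = 1767 d.
K_eq = L / Σ(b_i/K_i) = 26.76 / 1767 = 0.01514 m/day.

0.0151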